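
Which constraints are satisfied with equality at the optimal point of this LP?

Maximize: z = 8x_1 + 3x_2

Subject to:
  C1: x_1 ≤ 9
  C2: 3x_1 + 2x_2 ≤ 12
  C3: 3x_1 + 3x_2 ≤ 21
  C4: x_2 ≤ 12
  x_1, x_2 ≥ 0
Optimal: x_1 = 4, x_2 = 0
Slack at optimum:
  C1: slack = 5
  C2: slack = 0 (binding)
  C3: slack = 9
  C4: slack = 12
  x_1 ≥ 0: x_1 = 4
  x_2 ≥ 0: x_2 = 0 (binding)
Binding constraints: C2, x_2 ≥ 0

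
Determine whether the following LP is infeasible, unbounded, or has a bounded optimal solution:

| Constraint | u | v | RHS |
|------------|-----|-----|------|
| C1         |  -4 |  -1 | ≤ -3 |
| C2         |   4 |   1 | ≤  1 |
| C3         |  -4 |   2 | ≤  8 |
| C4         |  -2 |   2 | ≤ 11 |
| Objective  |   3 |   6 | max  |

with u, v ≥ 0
C2 requires 4u + v ≤ 1, while C1 (-4u - v ≤ -3) is equivalent to 4u + v ≥ 3. Together they would need 3 ≤ 4u + v ≤ 1, which is impossible since 3 > 1. No point satisfies all constraints.

Infeasible: no point satisfies all constraints simultaneously.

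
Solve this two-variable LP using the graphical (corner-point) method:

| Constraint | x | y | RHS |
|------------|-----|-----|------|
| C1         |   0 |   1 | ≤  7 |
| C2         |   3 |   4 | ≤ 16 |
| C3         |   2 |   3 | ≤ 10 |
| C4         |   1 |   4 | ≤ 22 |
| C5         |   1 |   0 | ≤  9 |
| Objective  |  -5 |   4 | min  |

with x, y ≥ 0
x = 5, y = 0, z = -25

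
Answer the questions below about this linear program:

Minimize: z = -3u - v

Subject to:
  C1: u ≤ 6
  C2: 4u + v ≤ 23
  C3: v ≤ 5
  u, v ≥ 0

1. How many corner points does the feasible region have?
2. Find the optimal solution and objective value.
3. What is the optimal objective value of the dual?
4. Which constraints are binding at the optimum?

1. 4
2. u = 4.5, v = 5, z = -18.5
3. -18.5 (by strong duality, equal to the primal optimum)
4. C2, C3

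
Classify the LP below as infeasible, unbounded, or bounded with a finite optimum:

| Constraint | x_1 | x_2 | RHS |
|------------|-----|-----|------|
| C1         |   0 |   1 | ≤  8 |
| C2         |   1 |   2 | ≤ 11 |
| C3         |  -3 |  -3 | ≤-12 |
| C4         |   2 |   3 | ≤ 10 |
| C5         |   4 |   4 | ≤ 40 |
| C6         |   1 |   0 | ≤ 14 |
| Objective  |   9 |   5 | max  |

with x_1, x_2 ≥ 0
The point (5, 0) satisfies every constraint, so the LP is feasible; the constraints give x_1 ≤ 14 and x_2 ≤ 8, which with x_1, x_2 ≥ 0 keep the feasible region inside a bounded box. A feasible, bounded LP attains a finite optimum at a vertex.

Evaluating z = 9x_1 + 5x_2 at each vertex:
  (4, 0): z = 36
  (5, 0): z = 45
  (2, 2): z = 28

Bounded optimum: z* = 45 at (5, 0).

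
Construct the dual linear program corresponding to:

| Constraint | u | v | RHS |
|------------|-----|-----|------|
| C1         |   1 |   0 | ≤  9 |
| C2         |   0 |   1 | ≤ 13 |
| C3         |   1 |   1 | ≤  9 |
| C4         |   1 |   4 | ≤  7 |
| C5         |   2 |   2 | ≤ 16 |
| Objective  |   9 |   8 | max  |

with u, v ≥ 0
Minimize: z = 9y1 + 13y2 + 9y3 + 7y4 + 16y5

Subject to:
  C1: -y1 - y3 - y4 - 2y5 ≤ -9
  C2: -y2 - y3 - 4y4 - 2y5 ≤ -8
  y1, y2, y3, y4, y5 ≥ 0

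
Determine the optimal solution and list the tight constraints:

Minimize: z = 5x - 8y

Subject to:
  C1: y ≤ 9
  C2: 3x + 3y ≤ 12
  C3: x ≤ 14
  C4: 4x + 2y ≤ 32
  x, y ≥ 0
Optimal: x = 0, y = 4
Binding: C2, x ≥ 0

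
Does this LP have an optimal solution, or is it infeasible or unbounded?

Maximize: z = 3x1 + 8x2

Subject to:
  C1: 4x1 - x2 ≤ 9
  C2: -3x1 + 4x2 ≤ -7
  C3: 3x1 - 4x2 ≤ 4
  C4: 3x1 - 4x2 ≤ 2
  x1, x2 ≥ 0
C3 requires 3x1 - 4x2 ≤ 4, while C2 (-3x1 + 4x2 ≤ -7) is equivalent to 3x1 - 4x2 ≥ 7. Together they would need 7 ≤ 3x1 - 4x2 ≤ 4, which is impossible since 7 > 4. No point satisfies all constraints.

The feasible region is empty; the LP is infeasible.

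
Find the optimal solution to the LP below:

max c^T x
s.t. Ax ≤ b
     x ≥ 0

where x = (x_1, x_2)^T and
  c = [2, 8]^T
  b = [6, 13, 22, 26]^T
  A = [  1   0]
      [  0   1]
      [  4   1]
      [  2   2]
Each vertex is the intersection of two constraint boundaries that also satisfies all remaining constraints:
  x_1 = 0 and x_2 = 0 → (0, 0)
  4x_1 + x_2 = 22 and x_2 = 0 → (5.5, 0)
  4x_1 + x_2 = 22 and 2x_1 + 2x_2 = 26 → (3, 10)
  x_2 = 13 and 2x_1 + 2x_2 = 26 → (0, 13)

Evaluating z = 2x_1 + 8x_2 at each vertex:
  (0, 0): z = 0
  (5.5, 0): z = 11
  (3, 10): z = 86
  (0, 13): z = 104

The maximum is at (0, 13) with z = 104.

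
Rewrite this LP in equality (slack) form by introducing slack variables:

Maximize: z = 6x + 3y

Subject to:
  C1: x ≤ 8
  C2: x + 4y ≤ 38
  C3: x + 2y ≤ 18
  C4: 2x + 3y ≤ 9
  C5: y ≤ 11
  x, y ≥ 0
max z = 6x + 3y

s.t.
  x + s1 = 8
  x + 4y + s2 = 38
  x + 2y + s3 = 18
  2x + 3y + s4 = 9
  y + s5 = 11
  x, y, s1, s2, s3, s4, s5 ≥ 0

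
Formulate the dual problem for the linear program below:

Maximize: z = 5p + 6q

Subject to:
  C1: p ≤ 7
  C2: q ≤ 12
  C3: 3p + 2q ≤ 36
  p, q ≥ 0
Minimize: z = 7y1 + 12y2 + 36y3

Subject to:
  C1: -y1 - 3y3 ≤ -5
  C2: -y2 - 2y3 ≤ -6
  y1, y2, y3 ≥ 0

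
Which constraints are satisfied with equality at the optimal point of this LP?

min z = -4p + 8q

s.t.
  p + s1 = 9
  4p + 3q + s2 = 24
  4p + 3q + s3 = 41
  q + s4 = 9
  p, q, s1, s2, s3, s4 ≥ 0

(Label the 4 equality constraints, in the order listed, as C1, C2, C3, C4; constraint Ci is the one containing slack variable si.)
Optimal: p = 6, q = 0
Slack at optimum:
  C1: slack = 3
  C2: slack = 0 (binding)
  C3: slack = 17
  C4: slack = 9
  p ≥ 0: p = 6
  q ≥ 0: q = 0 (binding)
Binding constraints: C2, q ≥ 0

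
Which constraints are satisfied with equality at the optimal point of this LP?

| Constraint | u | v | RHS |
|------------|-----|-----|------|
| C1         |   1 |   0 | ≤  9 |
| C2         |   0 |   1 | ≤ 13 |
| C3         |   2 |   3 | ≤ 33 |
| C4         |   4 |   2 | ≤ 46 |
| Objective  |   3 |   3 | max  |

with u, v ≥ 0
Optimal: u = 9, v = 5
Slack at optimum:
  C1: slack = 0 (binding)
  C2: slack = 8
  C3: slack = 0 (binding)
  C4: slack = 0 (binding)
  u ≥ 0: u = 9
  v ≥ 0: v = 5
Binding constraints: C1, C3, C4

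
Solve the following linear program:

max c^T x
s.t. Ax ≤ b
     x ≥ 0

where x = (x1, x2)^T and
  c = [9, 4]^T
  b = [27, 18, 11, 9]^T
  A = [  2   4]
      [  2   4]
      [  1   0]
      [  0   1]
Each vertex is the intersection of two constraint boundaries that also satisfies all remaining constraints:
  x1 = 0 and x2 = 0 → (0, 0)
  2x1 + 4x2 = 18 and x2 = 0 → (9, 0)
  2x1 + 4x2 = 18 and x1 = 0 → (0, 4.5)

Evaluating z = 9x1 + 4x2 at each vertex:
  (0, 0): z = 0
  (9, 0): z = 81
  (0, 4.5): z = 18

The maximum is at (9, 0) with z = 81.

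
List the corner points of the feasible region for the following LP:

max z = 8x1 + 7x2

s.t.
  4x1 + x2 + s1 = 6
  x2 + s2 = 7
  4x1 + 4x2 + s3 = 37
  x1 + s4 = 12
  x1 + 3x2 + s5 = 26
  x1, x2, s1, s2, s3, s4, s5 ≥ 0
Each vertex is the intersection of two constraint boundaries that also satisfies all remaining constraints:
  x1 = 0 and x2 = 0 → (0, 0)
  4x1 + x2 = 6 and x2 = 0 → (1.5, 0)
  4x1 + x2 = 6 and x1 = 0 → (0, 6)

Vertices: (0, 0), (1.5, 0), (0, 6)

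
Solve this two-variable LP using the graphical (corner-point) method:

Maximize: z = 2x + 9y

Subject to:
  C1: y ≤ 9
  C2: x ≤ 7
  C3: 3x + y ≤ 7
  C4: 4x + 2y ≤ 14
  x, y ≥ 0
Each vertex is the intersection of two constraint boundaries that also satisfies all remaining constraints:
  x = 0 and y = 0 → (0, 0)
  3x + y = 7 and y = 0 → (2.333, 0)
  3x + y = 7 and 4x + 2y = 14 → (0, 7)

Evaluating z = 2x + 9y at each vertex:
  (0, 0): z = 0
  (2.333, 0): z = 4.667
  (0, 7): z = 63

The maximum is at (0, 7) with z = 63.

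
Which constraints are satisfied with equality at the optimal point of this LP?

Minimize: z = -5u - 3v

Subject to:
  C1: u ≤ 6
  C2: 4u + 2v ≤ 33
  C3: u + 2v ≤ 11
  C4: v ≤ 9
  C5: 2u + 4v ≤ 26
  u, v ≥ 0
Optimal: u = 6, v = 2.5
Slack at optimum:
  C1: slack = 0 (binding)
  C2: slack = 4
  C3: slack = 0 (binding)
  C4: slack = 6.5
  C5: slack = 4
  u ≥ 0: u = 6
  v ≥ 0: v = 2.5
Binding constraints: C1, C3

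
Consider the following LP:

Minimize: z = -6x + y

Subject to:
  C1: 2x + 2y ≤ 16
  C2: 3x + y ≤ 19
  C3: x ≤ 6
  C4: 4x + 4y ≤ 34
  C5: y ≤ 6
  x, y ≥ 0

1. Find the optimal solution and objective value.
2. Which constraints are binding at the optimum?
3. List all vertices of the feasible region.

1. x = 6, y = 0, z = -36
2. C3, y ≥ 0
3. (0, 0), (6, 0), (6, 1), (5.5, 2.5), (2, 6), (0, 6)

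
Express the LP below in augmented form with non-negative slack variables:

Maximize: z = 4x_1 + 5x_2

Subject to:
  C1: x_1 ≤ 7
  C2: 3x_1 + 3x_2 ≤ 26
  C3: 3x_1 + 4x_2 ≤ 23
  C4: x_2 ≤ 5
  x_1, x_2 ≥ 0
max z = 4x_1 + 5x_2

s.t.
  x_1 + s1 = 7
  3x_1 + 3x_2 + s2 = 26
  3x_1 + 4x_2 + s3 = 23
  x_2 + s4 = 5
  x_1, x_2, s1, s2, s3, s4 ≥ 0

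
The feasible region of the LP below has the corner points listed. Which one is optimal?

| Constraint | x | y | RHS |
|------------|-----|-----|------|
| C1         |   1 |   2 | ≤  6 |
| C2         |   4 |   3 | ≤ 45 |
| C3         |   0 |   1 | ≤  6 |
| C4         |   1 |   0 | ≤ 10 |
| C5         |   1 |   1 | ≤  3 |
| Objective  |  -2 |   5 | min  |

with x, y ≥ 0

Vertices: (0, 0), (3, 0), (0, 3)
(3, 0) with z = -6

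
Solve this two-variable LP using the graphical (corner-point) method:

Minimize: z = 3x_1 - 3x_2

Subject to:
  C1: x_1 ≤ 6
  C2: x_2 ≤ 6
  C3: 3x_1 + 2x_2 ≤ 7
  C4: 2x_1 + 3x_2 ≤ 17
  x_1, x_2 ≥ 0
Each vertex is the intersection of two constraint boundaries that also satisfies all remaining constraints:
  x_1 = 0 and x_2 = 0 → (0, 0)
  3x_1 + 2x_2 = 7 and x_2 = 0 → (2.333, 0)
  3x_1 + 2x_2 = 7 and x_1 = 0 → (0, 3.5)

Evaluating z = 3x_1 - 3x_2 at each vertex:
  (0, 0): z = 0
  (2.333, 0): z = 7
  (0, 3.5): z = -10.5

The minimum is at (0, 3.5) with z = -10.5.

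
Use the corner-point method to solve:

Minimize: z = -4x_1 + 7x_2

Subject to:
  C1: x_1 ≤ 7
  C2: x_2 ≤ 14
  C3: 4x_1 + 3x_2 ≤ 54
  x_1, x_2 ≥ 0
x_1 = 7, x_2 = 0, z = -28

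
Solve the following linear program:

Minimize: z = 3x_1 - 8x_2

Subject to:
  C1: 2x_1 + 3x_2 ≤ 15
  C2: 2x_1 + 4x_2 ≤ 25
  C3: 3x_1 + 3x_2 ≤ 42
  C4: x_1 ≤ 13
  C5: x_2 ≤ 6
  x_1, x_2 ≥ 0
Each vertex is the intersection of two constraint boundaries that also satisfies all remaining constraints:
  x_1 = 0 and x_2 = 0 → (0, 0)
  2x_1 + 3x_2 = 15 and x_2 = 0 → (7.5, 0)
  2x_1 + 3x_2 = 15 and x_1 = 0 → (0, 5)

Evaluating z = 3x_1 - 8x_2 at each vertex:
  (0, 0): z = 0
  (7.5, 0): z = 22.5
  (0, 5): z = -40

The minimum is at (0, 5) with z = -40.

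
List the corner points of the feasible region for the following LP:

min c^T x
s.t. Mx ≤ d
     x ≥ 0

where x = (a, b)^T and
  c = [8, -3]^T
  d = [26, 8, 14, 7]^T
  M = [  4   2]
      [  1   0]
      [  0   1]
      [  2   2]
Each vertex is the intersection of two constraint boundaries that also satisfies all remaining constraints:
  a = 0 and b = 0 → (0, 0)
  2a + 2b = 7 and b = 0 → (3.5, 0)
  2a + 2b = 7 and a = 0 → (0, 3.5)

Vertices: (0, 0), (3.5, 0), (0, 3.5)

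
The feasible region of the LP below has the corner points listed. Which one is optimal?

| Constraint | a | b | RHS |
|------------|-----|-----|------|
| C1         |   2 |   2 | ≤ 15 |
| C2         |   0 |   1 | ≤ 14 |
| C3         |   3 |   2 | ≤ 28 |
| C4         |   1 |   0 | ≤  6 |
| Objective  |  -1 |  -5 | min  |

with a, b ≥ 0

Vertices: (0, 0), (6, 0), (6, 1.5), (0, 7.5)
Evaluating z = -a - 5b at each vertex:
  (0, 0): z = 0
  (6, 0): z = -6
  (6, 1.5): z = -13.5
  (0, 7.5): z = -37.5

The smallest value is z = -37.5, attained at (0, 7.5).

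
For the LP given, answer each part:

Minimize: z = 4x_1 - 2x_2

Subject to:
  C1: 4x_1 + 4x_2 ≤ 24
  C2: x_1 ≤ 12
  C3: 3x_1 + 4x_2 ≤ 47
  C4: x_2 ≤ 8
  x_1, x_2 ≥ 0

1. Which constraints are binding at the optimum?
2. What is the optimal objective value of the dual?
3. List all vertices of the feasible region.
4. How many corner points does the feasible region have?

1. C1, x_1 ≥ 0
2. -12 (by strong duality, equal to the primal optimum)
3. (0, 0), (6, 0), (0, 6)
4. 3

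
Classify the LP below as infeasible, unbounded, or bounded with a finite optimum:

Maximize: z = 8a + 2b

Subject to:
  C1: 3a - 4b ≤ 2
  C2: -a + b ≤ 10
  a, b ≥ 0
Feasible point: (0, 0) satisfies every constraint, so the LP is feasible.
Direction d = (1, 1): for each constraint row a, a·d ≤ 0 —
  (3)(1) + (-4)(1) = -1 ≤ 0
  (-1)(1) + (1)(1) = 0 ≤ 0
and d ≥ 0, so (0, 0) + t·d stays feasible for every t ≥ 0. Along this ray z = 8a + 2b changes by 10 per unit t, so z → +∞.

Unbounded — the objective can increase without bound over the feasible region.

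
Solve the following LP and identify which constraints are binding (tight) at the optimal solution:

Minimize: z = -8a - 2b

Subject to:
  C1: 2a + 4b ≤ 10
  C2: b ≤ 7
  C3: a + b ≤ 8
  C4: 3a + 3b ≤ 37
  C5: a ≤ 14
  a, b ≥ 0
Optimal: a = 5, b = 0
Slack at optimum:
  C1: slack = 0 (binding)
  C2: slack = 7
  C3: slack = 3
  C4: slack = 22
  C5: slack = 9
  a ≥ 0: a = 5
  b ≥ 0: b = 0 (binding)
Binding constraints: C1, b ≥ 0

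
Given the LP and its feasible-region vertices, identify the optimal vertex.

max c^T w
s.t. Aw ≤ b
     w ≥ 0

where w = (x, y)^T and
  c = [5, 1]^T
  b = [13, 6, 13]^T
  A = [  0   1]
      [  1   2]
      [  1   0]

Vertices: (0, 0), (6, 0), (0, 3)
Evaluating z = 5x + y at each vertex:
  (0, 0): z = 0
  (6, 0): z = 30
  (0, 3): z = 3

The largest value is z = 30, attained at (6, 0).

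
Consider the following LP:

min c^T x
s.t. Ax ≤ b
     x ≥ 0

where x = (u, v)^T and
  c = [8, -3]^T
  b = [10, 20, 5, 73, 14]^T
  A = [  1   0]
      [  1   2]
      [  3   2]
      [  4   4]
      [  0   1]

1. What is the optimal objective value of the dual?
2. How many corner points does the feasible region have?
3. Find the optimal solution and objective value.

1. -7.5 (by strong duality, equal to the primal optimum)
2. 3
3. u = 0, v = 2.5, z = -7.5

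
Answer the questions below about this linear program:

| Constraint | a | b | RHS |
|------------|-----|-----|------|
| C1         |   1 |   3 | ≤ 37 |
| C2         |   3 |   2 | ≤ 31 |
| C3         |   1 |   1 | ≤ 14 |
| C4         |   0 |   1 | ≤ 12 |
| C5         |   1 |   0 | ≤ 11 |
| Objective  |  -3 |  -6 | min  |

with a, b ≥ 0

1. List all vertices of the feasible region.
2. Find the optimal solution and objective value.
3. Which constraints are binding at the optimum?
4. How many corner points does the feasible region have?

1. (0, 0), (10.33, 0), (3, 11), (2.5, 11.5), (1, 12), (0, 12)
2. a = 2.5, b = 11.5, z = -76.5
3. C1, C3
4. 6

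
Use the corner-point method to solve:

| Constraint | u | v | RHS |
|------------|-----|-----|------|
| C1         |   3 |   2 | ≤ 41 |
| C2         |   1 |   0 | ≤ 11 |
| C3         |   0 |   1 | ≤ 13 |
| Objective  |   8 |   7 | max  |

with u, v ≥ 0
Each vertex is the intersection of two constraint boundaries that also satisfies all remaining constraints:
  u = 0 and v = 0 → (0, 0)
  u = 11 and v = 0 → (11, 0)
  3u + 2v = 41 and u = 11 → (11, 4)
  3u + 2v = 41 and v = 13 → (5, 13)
  v = 13 and u = 0 → (0, 13)

Evaluating z = 8u + 7v at each vertex:
  (0, 0): z = 0
  (11, 0): z = 88
  (11, 4): z = 116
  (5, 13): z = 131
  (0, 13): z = 91

The maximum is at (5, 13) with z = 131.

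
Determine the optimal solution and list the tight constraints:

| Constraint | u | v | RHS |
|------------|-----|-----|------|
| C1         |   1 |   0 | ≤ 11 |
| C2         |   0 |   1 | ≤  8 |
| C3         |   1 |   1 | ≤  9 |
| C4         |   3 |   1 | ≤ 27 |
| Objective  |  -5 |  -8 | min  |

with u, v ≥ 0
Optimal: u = 1, v = 8
Slack at optimum:
  C1: slack = 10
  C2: slack = 0 (binding)
  C3: slack = 0 (binding)
  C4: slack = 16
  u ≥ 0: u = 1
  v ≥ 0: v = 8
Binding constraints: C2, C3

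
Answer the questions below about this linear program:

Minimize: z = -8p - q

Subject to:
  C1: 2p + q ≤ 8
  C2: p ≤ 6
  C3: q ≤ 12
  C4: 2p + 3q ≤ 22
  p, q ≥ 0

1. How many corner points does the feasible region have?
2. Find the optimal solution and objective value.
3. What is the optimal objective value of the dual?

1. 4
2. p = 4, q = 0, z = -32
3. -32 (by strong duality, equal to the primal optimum)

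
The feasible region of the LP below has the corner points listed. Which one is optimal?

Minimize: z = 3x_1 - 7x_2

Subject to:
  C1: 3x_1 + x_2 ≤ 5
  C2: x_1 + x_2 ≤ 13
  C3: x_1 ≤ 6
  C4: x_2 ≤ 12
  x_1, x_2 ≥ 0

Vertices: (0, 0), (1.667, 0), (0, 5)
(0, 5) with z = -35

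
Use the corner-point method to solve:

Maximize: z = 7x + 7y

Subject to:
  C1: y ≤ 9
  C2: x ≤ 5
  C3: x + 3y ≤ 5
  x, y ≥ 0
Each vertex is the intersection of two constraint boundaries that also satisfies all remaining constraints:
  x = 0 and y = 0 → (0, 0)
  x = 5 and x + 3y = 5 → (5, 0)
  x + 3y = 5 and x = 0 → (0, 1.667)

Evaluating z = 7x + 7y at each vertex:
  (0, 0): z = 0
  (5, 0): z = 35
  (0, 1.667): z = 11.67

The maximum is at (5, 0) with z = 35.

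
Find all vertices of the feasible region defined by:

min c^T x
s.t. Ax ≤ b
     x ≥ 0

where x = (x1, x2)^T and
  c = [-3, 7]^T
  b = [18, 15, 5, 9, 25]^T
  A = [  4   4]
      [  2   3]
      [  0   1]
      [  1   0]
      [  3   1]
Each vertex is the intersection of two constraint boundaries that also satisfies all remaining constraints:
  x1 = 0 and x2 = 0 → (0, 0)
  4x1 + 4x2 = 18 and x2 = 0 → (4.5, 0)
  4x1 + 4x2 = 18 and x1 = 0 → (0, 4.5)

Vertices: (0, 0), (4.5, 0), (0, 4.5)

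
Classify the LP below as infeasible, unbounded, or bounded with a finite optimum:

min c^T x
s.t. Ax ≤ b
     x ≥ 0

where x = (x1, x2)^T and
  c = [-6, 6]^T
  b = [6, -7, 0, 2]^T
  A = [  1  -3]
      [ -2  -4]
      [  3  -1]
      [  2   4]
One constraint requires 2x1 + 4x2 ≤ 2, while the constraint -2x1 - 4x2 ≤ -7 is equivalent to 2x1 + 4x2 ≥ 7. Together they would need 7 ≤ 2x1 + 4x2 ≤ 2, which is impossible since 7 > 2. No point satisfies all constraints.

The feasible region is empty; the LP is infeasible.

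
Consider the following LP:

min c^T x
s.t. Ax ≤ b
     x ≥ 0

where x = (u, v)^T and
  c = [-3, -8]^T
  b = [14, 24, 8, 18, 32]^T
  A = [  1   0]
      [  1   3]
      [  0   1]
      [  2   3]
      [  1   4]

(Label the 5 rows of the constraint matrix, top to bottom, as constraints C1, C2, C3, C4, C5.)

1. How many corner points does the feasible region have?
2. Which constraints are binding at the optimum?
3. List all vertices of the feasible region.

1. 3
2. C4, u ≥ 0
3. (0, 0), (9, 0), (0, 6)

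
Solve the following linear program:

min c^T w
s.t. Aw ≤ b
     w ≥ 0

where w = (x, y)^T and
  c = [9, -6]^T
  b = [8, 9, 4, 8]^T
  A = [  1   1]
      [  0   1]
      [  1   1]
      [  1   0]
Each vertex is the intersection of two constraint boundaries that also satisfies all remaining constraints:
  x = 0 and y = 0 → (0, 0)
  x + y = 4 and y = 0 → (4, 0)
  x + y = 4 and x = 0 → (0, 4)

Evaluating z = 9x - 6y at each vertex:
  (0, 0): z = 0
  (4, 0): z = 36
  (0, 4): z = -24

The minimum is at (0, 4) with z = -24.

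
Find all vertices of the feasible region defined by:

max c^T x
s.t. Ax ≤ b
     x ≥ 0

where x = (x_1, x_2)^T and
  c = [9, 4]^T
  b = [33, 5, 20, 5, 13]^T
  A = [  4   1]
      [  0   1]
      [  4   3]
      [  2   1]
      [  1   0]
Each vertex is the intersection of two constraint boundaries that also satisfies all remaining constraints:
  x_1 = 0 and x_2 = 0 → (0, 0)
  2x_1 + x_2 = 5 and x_2 = 0 → (2.5, 0)
  x_2 = 5 and 2x_1 + x_2 = 5 → (0, 5)

Vertices: (0, 0), (2.5, 0), (0, 5)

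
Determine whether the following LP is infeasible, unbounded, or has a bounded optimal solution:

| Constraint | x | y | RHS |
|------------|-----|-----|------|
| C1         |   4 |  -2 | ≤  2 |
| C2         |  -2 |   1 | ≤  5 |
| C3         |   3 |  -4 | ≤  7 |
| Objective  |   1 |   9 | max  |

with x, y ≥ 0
Feasible point: (0, 0) satisfies every constraint, so the LP is feasible.
Direction d = (1, 2): for each constraint row a, a·d ≤ 0 —
  (4)(1) + (-2)(2) = 0 ≤ 0
  (-2)(1) + (1)(2) = 0 ≤ 0
  (3)(1) + (-4)(2) = -5 ≤ 0
and d ≥ 0, so (0, 0) + t·d stays feasible for every t ≥ 0. Along this ray z = x + 9y changes by 19 per unit t, so z → +∞.

The LP is unbounded; z can be made arbitrarily large.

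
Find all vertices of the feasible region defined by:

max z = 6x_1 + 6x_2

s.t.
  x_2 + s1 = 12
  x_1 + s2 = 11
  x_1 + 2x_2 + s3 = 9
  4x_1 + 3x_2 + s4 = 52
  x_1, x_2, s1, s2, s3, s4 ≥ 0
Each vertex is the intersection of two constraint boundaries that also satisfies all remaining constraints:
  x_1 = 0 and x_2 = 0 → (0, 0)
  x_1 + 2x_2 = 9 and x_2 = 0 → (9, 0)
  x_1 + 2x_2 = 9 and x_1 = 0 → (0, 4.5)

Vertices: (0, 0), (9, 0), (0, 4.5)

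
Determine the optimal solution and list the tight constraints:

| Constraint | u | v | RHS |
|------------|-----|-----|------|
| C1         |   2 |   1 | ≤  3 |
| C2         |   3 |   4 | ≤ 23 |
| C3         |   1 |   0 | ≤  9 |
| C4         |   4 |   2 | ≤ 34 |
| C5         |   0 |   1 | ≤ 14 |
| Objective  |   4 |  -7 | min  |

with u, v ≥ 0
Optimal: u = 0, v = 3
Slack at optimum:
  C1: slack = 0 (binding)
  C2: slack = 11
  C3: slack = 9
  C4: slack = 28
  C5: slack = 11
  u ≥ 0: u = 0 (binding)
  v ≥ 0: v = 3
Binding constraints: C1, u ≥ 0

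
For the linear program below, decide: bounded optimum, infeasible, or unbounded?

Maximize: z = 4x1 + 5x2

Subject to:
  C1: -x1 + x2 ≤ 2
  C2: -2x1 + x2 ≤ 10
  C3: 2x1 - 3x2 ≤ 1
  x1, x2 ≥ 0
Feasible point: (0, 0) satisfies every constraint, so the LP is feasible.
Direction d = (1, 1): for each constraint row a, a·d ≤ 0 —
  (-1)(1) + (1)(1) = 0 ≤ 0
  (-2)(1) + (1)(1) = -1 ≤ 0
  (2)(1) + (-3)(1) = -1 ≤ 0
and d ≥ 0, so (0, 0) + t·d stays feasible for every t ≥ 0. Along this ray z = 4x1 + 5x2 changes by 9 per unit t, so z → +∞.

Unbounded: there is a feasible ray along which z → +∞.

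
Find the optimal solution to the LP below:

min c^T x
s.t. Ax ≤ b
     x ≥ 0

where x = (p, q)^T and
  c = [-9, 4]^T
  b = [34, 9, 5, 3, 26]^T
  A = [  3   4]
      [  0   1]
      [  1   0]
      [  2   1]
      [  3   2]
p = 1.5, q = 0, z = -13.5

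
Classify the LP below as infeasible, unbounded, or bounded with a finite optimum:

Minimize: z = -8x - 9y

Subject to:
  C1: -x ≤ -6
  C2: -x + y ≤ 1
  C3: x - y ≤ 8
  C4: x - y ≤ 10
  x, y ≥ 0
Feasible point: (6, 0) satisfies every constraint, so the LP is feasible.
Direction d = (1, 1): for each constraint row a, a·d ≤ 0 —
  (-1)(1) + (0)(1) = -1 ≤ 0
  (-1)(1) + (1)(1) = 0 ≤ 0
  (1)(1) + (-1)(1) = 0 ≤ 0
  (1)(1) + (-1)(1) = 0 ≤ 0
and d ≥ 0, so (6, 0) + t·d stays feasible for every t ≥ 0. Along this ray z = -8x - 9y changes by -17 per unit t, so z → −∞.

Unbounded: there is a feasible ray along which z → −∞.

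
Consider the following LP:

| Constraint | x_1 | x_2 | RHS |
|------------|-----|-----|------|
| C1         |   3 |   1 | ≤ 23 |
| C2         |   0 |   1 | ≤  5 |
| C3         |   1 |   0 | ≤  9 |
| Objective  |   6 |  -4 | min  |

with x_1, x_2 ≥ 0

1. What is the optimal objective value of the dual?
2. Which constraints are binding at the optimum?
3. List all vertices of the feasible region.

1. -20 (by strong duality, equal to the primal optimum)
2. C2, x_1 ≥ 0
3. (0, 0), (7.667, 0), (6, 5), (0, 5)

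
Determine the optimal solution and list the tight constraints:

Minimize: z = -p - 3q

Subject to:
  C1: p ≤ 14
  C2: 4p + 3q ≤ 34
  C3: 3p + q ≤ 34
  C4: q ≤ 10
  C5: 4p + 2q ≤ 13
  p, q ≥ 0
Optimal: p = 0, q = 6.5
Binding: C5, p ≥ 0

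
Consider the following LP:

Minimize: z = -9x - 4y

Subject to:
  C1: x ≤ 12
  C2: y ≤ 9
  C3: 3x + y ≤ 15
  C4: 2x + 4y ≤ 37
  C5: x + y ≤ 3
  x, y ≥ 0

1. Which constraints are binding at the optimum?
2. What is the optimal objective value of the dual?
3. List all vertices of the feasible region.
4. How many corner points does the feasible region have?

1. C5, y ≥ 0
2. -27 (by strong duality, equal to the primal optimum)
3. (0, 0), (3, 0), (0, 3)
4. 3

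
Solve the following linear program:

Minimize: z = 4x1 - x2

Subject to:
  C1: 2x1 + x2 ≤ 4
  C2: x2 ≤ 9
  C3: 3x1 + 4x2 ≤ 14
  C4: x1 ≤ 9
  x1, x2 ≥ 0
Each vertex is the intersection of two constraint boundaries that also satisfies all remaining constraints:
  x1 = 0 and x2 = 0 → (0, 0)
  2x1 + x2 = 4 and x2 = 0 → (2, 0)
  2x1 + x2 = 4 and 3x1 + 4x2 = 14 → (0.4, 3.2)
  3x1 + 4x2 = 14 and x1 = 0 → (0, 3.5)

Evaluating z = 4x1 - x2 at each vertex:
  (0, 0): z = 0
  (2, 0): z = 8
  (0.4, 3.2): z = -1.6
  (0, 3.5): z = -3.5

The minimum is at (0, 3.5) with z = -3.5.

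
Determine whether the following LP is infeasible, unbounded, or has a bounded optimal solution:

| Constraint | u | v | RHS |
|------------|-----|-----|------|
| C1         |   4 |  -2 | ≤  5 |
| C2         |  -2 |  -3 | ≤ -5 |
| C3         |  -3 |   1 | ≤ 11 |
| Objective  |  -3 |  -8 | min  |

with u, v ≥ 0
Feasible point: (0, 2) satisfies every constraint, so the LP is feasible.
Direction d = (1, 2): for each constraint row a, a·d ≤ 0 —
  (4)(1) + (-2)(2) = 0 ≤ 0
  (-2)(1) + (-3)(2) = -8 ≤ 0
  (-3)(1) + (1)(2) = -1 ≤ 0
and d ≥ 0, so (0, 2) + t·d stays feasible for every t ≥ 0. Along this ray z = -3u - 8v changes by -19 per unit t, so z → −∞.

Unbounded: there is a feasible ray along which z → −∞.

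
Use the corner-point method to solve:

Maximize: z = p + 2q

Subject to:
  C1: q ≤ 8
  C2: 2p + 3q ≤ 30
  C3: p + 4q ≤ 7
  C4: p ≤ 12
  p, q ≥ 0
p = 7, q = 0, z = 7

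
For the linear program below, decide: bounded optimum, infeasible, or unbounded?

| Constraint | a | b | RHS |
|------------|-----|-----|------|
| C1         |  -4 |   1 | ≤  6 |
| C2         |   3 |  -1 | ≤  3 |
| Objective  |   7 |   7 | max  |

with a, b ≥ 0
Feasible point: (0, 0) satisfies every constraint, so the LP is feasible.
Direction d = (1, 4): for each constraint row a, a·d ≤ 0 —
  (-4)(1) + (1)(4) = 0 ≤ 0
  (3)(1) + (-1)(4) = -1 ≤ 0
and d ≥ 0, so (0, 0) + t·d stays feasible for every t ≥ 0. Along this ray z = 7a + 7b changes by 35 per unit t, so z → +∞.

The LP is unbounded; z can be made arbitrarily large.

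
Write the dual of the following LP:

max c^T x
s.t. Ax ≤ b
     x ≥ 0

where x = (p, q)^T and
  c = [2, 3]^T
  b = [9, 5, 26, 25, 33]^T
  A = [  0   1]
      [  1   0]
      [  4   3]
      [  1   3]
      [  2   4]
Minimize: z = 9y1 + 5y2 + 26y3 + 25y4 + 33y5

Subject to:
  C1: -y2 - 4y3 - y4 - 2y5 ≤ -2
  C2: -y1 - 3y3 - 3y4 - 4y5 ≤ -3
  y1, y2, y3, y4, y5 ≥ 0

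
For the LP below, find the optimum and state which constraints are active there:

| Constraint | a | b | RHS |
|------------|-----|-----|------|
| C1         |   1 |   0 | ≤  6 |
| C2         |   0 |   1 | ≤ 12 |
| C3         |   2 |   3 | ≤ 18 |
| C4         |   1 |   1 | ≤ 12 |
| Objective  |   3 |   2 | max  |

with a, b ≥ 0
Optimal: a = 6, b = 2
Slack at optimum:
  C1: slack = 0 (binding)
  C2: slack = 10
  C3: slack = 0 (binding)
  C4: slack = 4
  a ≥ 0: a = 6
  b ≥ 0: b = 2
Binding constraints: C1, C3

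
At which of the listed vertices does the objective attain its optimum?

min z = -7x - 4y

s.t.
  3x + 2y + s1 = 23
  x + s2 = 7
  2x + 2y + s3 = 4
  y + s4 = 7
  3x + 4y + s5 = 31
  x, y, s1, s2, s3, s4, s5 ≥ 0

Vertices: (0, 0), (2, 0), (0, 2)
(2, 0) with z = -14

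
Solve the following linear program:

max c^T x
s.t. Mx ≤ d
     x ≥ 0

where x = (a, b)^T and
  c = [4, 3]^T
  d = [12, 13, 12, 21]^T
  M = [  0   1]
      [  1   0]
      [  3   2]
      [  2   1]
Each vertex is the intersection of two constraint boundaries that also satisfies all remaining constraints:
  a = 0 and b = 0 → (0, 0)
  3a + 2b = 12 and b = 0 → (4, 0)
  3a + 2b = 12 and a = 0 → (0, 6)

Evaluating z = 4a + 3b at each vertex:
  (0, 0): z = 0
  (4, 0): z = 16
  (0, 6): z = 18

The maximum is at (0, 6) with z = 18.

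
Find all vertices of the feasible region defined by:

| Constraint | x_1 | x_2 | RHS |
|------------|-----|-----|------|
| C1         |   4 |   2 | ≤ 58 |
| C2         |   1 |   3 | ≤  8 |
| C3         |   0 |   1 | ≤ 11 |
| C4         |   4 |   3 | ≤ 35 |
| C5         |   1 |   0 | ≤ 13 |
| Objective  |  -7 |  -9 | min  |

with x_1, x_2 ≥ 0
Each vertex is the intersection of two constraint boundaries that also satisfies all remaining constraints:
  x_1 = 0 and x_2 = 0 → (0, 0)
  x_1 + 3x_2 = 8 and x_2 = 0 → (8, 0)
  x_1 + 3x_2 = 8 and x_1 = 0 → (0, 2.667)

Vertices: (0, 0), (8, 0), (0, 2.667)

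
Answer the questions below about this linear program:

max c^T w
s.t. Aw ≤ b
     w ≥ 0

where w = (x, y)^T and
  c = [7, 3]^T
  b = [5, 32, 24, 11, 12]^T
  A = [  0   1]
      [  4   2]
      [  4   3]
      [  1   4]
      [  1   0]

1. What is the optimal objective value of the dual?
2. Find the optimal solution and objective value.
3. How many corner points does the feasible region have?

1. 42 (by strong duality, equal to the primal optimum)
2. x = 6, y = 0, z = 42
3. 4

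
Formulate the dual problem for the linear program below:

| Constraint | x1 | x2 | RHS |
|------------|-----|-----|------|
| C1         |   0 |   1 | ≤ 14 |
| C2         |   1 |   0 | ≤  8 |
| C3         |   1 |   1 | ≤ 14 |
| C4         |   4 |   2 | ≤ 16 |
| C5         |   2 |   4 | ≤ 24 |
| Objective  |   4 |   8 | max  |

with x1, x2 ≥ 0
Minimize: z = 14y1 + 8y2 + 14y3 + 16y4 + 24y5

Subject to:
  C1: -y2 - y3 - 4y4 - 2y5 ≤ -4
  C2: -y1 - y3 - 2y4 - 4y5 ≤ -8
  y1, y2, y3, y4, y5 ≥ 0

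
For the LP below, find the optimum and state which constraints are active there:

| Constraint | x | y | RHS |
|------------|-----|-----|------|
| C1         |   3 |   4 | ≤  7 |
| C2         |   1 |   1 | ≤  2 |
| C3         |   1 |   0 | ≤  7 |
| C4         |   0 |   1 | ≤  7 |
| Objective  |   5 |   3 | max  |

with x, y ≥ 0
Optimal: x = 2, y = 0
Slack at optimum:
  C1: slack = 1
  C2: slack = 0 (binding)
  C3: slack = 5
  C4: slack = 7
  x ≥ 0: x = 2
  y ≥ 0: y = 0 (binding)
Binding constraints: C2, y ≥ 0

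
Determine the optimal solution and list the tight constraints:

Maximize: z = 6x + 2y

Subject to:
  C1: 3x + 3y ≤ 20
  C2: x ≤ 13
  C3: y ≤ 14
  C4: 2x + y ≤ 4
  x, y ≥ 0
Optimal: x = 2, y = 0
Binding: C4, y ≥ 0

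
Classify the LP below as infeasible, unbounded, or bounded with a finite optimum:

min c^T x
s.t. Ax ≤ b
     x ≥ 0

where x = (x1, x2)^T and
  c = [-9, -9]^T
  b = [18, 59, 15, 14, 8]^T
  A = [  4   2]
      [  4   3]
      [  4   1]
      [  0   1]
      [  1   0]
The point (0, 9) satisfies every constraint, so the LP is feasible; the constraints give x1 ≤ 8 and x2 ≤ 14, which with x1, x2 ≥ 0 keep the feasible region inside a bounded box. A feasible, bounded LP attains a finite optimum at a vertex.

Evaluating z = -9x1 - 9x2 at each vertex:
  (0, 0): z = 0
  (3.75, 0): z = -33.75
  (3, 3): z = -54
  (0, 9): z = -81

Feasible with finite optimum z* = -81 at (0, 9).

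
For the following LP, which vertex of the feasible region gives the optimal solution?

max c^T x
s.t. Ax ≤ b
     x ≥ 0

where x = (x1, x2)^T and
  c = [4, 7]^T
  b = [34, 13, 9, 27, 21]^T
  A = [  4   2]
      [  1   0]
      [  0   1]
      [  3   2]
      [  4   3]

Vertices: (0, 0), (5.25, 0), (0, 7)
Evaluating z = 4x1 + 7x2 at each vertex:
  (0, 0): z = 0
  (5.25, 0): z = 21
  (0, 7): z = 49

The largest value is z = 49, attained at (0, 7).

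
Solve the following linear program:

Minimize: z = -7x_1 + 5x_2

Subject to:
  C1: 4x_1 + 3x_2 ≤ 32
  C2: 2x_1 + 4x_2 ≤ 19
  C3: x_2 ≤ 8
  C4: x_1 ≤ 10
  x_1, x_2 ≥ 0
Each vertex is the intersection of two constraint boundaries that also satisfies all remaining constraints:
  x_1 = 0 and x_2 = 0 → (0, 0)
  4x_1 + 3x_2 = 32 and x_2 = 0 → (8, 0)
  4x_1 + 3x_2 = 32 and 2x_1 + 4x_2 = 19 → (7.1, 1.2)
  2x_1 + 4x_2 = 19 and x_1 = 0 → (0, 4.75)

Evaluating z = -7x_1 + 5x_2 at each vertex:
  (0, 0): z = 0
  (8, 0): z = -56
  (7.1, 1.2): z = -43.7
  (0, 4.75): z = 23.75

The minimum is at (8, 0) with z = -56.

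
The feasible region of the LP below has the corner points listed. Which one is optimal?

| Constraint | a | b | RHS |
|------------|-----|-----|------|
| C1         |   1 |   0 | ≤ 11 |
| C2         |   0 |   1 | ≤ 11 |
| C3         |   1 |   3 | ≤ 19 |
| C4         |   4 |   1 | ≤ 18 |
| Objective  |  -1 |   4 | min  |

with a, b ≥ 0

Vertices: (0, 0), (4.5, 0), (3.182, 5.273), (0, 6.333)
Evaluating z = -a + 4b at each vertex:
  (0, 0): z = 0
  (4.5, 0): z = -4.5
  (3.182, 5.273): z = 17.91
  (0, 6.333): z = 25.33

The smallest value is z = -4.5, attained at (4.5, 0).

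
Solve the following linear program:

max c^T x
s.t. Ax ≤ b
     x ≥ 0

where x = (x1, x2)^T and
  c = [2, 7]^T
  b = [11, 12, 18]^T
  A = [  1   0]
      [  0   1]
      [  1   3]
x1 = 0, x2 = 6, z = 42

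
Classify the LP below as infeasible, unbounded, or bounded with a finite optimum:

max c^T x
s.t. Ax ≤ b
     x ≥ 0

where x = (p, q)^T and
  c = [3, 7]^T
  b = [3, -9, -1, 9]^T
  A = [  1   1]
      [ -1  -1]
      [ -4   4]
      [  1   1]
One constraint requires p + q ≤ 3, while the constraint -p - q ≤ -9 is equivalent to p + q ≥ 9. Together they would need 9 ≤ p + q ≤ 3, which is impossible since 9 > 3. No point satisfies all constraints.

Infeasible — the constraint set is empty.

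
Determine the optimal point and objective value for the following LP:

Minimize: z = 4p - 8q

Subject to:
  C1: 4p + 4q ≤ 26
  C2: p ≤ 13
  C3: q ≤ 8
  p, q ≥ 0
Each vertex is the intersection of two constraint boundaries that also satisfies all remaining constraints:
  p = 0 and q = 0 → (0, 0)
  4p + 4q = 26 and q = 0 → (6.5, 0)
  4p + 4q = 26 and p = 0 → (0, 6.5)

Evaluating z = 4p - 8q at each vertex:
  (0, 0): z = 0
  (6.5, 0): z = 26
  (0, 6.5): z = -52

The minimum is at (0, 6.5) with z = -52.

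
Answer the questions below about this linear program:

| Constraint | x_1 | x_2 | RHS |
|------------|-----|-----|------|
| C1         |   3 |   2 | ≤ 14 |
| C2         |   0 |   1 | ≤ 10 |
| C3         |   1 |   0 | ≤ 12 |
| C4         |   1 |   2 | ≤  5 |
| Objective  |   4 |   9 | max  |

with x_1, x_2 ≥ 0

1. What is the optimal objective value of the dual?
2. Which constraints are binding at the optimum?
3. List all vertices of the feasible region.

1. 22.5 (by strong duality, equal to the primal optimum)
2. C4, x_1 ≥ 0
3. (0, 0), (4.667, 0), (4.5, 0.25), (0, 2.5)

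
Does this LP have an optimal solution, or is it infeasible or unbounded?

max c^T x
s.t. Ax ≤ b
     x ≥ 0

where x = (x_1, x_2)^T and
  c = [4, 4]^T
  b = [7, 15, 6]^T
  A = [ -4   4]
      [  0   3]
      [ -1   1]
Feasible point: (0, 0) satisfies every constraint, so the LP is feasible.
Direction d = (1, 0): for each constraint row a, a·d ≤ 0 —
  (-4)(1) + (4)(0) = -4 ≤ 0
  (0)(1) + (3)(0) = 0 ≤ 0
  (-1)(1) + (1)(0) = -1 ≤ 0
and d ≥ 0, so (0, 0) + t·d stays feasible for every t ≥ 0. Along this ray z = 4x_1 + 4x_2 changes by 4 per unit t, so z → +∞.

Unbounded: there is a feasible ray along which z → +∞.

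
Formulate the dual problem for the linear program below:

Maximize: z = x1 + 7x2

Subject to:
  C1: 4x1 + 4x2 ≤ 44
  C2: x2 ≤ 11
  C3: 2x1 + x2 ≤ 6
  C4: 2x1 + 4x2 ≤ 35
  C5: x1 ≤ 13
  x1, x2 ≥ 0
Minimize: z = 44y1 + 11y2 + 6y3 + 35y4 + 13y5

Subject to:
  C1: -4y1 - 2y3 - 2y4 - y5 ≤ -1
  C2: -4y1 - y2 - y3 - 4y4 ≤ -7
  y1, y2, y3, y4, y5 ≥ 0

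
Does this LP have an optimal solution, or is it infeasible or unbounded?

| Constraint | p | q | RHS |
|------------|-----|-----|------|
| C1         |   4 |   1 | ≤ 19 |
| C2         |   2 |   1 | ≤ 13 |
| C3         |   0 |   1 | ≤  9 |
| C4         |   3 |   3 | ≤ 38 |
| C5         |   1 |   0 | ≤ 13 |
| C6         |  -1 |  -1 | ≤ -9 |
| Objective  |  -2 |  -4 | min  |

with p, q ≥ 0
The point (2, 9) satisfies every constraint, so the LP is feasible; the constraints give p ≤ 13 and q ≤ 9, which with p, q ≥ 0 keep the feasible region inside a bounded box. A feasible, bounded LP attains a finite optimum at a vertex.

Feasible with finite optimum z* = -40 at (2, 9).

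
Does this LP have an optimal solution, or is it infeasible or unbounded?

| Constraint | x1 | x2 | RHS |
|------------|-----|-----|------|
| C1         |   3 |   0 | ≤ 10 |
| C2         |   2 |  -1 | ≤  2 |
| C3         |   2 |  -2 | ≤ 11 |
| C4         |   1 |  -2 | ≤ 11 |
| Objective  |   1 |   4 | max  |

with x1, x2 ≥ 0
Feasible point: (0, 0) satisfies every constraint, so the LP is feasible.
Direction d = (0, 1): for each constraint row a, a·d ≤ 0 —
  (3)(0) + (0)(1) = 0 ≤ 0
  (2)(0) + (-1)(1) = -1 ≤ 0
  (2)(0) + (-2)(1) = -2 ≤ 0
  (1)(0) + (-2)(1) = -2 ≤ 0
and d ≥ 0, so (0, 0) + t·d stays feasible for every t ≥ 0. Along this ray z = x1 + 4x2 changes by 4 per unit t, so z → +∞.

Unbounded — the objective can increase without bound over the feasible region.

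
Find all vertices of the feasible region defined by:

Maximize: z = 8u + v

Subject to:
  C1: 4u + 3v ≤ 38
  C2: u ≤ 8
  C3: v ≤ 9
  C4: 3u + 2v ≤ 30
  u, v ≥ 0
Each vertex is the intersection of two constraint boundaries that also satisfies all remaining constraints:
  u = 0 and v = 0 → (0, 0)
  u = 8 and v = 0 → (8, 0)
  4u + 3v = 38 and u = 8 → (8, 2)
  4u + 3v = 38 and v = 9 → (2.75, 9)
  v = 9 and u = 0 → (0, 9)

Vertices: (0, 0), (8, 0), (8, 2), (2.75, 9), (0, 9)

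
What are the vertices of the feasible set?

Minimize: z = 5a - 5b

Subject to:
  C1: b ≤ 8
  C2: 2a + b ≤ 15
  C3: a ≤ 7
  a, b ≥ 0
Each vertex is the intersection of two constraint boundaries that also satisfies all remaining constraints:
  a = 0 and b = 0 → (0, 0)
  a = 7 and b = 0 → (7, 0)
  2a + b = 15 and a = 7 → (7, 1)
  b = 8 and 2a + b = 15 → (3.5, 8)
  b = 8 and a = 0 → (0, 8)

Vertices: (0, 0), (7, 0), (7, 1), (3.5, 8), (0, 8)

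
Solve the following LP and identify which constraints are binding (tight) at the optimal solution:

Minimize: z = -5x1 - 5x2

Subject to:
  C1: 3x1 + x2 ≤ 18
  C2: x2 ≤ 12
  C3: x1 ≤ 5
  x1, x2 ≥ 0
Optimal: x1 = 2, x2 = 12
Slack at optimum:
  C1: slack = 0 (binding)
  C2: slack = 0 (binding)
  C3: slack = 3
  x1 ≥ 0: x1 = 2
  x2 ≥ 0: x2 = 12
Binding constraints: C1, C2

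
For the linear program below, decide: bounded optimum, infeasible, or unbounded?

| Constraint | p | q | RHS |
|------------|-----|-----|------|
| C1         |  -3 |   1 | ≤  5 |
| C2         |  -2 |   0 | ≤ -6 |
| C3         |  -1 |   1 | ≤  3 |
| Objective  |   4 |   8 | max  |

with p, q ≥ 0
Feasible point: (3, 0) satisfies every constraint, so the LP is feasible.
Direction d = (1, 0): for each constraint row a, a·d ≤ 0 —
  (-3)(1) + (1)(0) = -3 ≤ 0
  (-2)(1) + (0)(0) = -2 ≤ 0
  (-1)(1) + (1)(0) = -1 ≤ 0
and d ≥ 0, so (3, 0) + t·d stays feasible for every t ≥ 0. Along this ray z = 4p + 8q changes by 4 per unit t, so z → +∞.

Unbounded: there is a feasible ray along which z → +∞.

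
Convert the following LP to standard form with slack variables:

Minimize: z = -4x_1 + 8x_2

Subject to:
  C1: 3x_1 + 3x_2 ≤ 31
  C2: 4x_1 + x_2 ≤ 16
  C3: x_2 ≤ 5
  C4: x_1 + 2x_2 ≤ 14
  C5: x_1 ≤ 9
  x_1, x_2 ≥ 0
min z = -4x_1 + 8x_2

s.t.
  3x_1 + 3x_2 + s1 = 31
  4x_1 + x_2 + s2 = 16
  x_2 + s3 = 5
  x_1 + 2x_2 + s4 = 14
  x_1 + s5 = 9
  x_1, x_2, s1, s2, s3, s4, s5 ≥ 0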